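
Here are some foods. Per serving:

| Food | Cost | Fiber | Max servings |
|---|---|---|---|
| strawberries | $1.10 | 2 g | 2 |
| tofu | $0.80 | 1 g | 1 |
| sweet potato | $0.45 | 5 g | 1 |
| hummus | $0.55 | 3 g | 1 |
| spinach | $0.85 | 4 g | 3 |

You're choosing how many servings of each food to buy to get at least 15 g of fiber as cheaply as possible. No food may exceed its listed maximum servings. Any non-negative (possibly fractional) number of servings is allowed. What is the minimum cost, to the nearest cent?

Cost per g of fiber: sweet potato $0.0900, hummus $0.1833, spinach $0.2125, strawberries $0.5500, tofu $0.8000.
Take 1 serving of sweet potato: +5.0 g fiber for $0.45 (total $0.45, still need 10.0 g).
Take 1 serving of hummus: +3.0 g fiber for $0.55 (total $1.00, still need 7.0 g).
Take 1.75 servings of spinach: +7.0 g fiber for $1.49 (total $2.49, still need 0.0 g).
Greedy by cheapest-per-g is optimal for a single linear constraint, so the minimum cost is $2.49.

$2.49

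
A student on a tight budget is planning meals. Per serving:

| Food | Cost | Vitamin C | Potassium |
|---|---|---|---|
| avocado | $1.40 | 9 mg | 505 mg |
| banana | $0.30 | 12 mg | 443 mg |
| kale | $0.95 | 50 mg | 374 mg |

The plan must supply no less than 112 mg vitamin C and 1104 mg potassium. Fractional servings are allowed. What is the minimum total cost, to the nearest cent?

$2.18

The cheapest plan sits at a corner of the feasible region — with two constraints it uses at most two foods.
avocado only: max(112/9, 1104/505) = 12.44 servings → $17.42.
banana only: max(112/12, 1104/443) = 9.333 servings → $2.80.
kale only: max(112/50, 1104/374) = 2.952 servings → $2.80.
avocado + banana: the both-tight solution has a negative serving — not a feasible corner.
avocado + kale with both tight: 0.6083 servings and 2.131 servings → $2.88.
banana + kale with both tight: 0.7537 servings and 2.059 servings → $2.18.
Cheapest feasible corner: $2.18.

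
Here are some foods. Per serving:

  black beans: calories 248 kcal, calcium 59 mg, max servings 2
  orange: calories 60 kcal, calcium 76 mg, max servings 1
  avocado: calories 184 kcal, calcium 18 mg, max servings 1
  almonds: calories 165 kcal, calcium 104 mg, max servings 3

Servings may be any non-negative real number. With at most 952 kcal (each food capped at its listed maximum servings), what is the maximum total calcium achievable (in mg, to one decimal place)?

482.4 mg

Calcium per kcal: orange 1.267, almonds 0.6303, black beans 0.2379, avocado 0.09783.
Take 1 serving of orange: uses 60 kcal, +76.0 mg calcium (running total 76.0 mg).
Take 3 servings of almonds: uses 495 kcal, +312.0 mg calcium (running total 388.0 mg).
Take 1.601 servings of black beans: uses 397 kcal, +94.4 mg calcium (running total 482.4 mg).
Greedy by best ratio exhausts the calories allowance optimally: 482.4 mg.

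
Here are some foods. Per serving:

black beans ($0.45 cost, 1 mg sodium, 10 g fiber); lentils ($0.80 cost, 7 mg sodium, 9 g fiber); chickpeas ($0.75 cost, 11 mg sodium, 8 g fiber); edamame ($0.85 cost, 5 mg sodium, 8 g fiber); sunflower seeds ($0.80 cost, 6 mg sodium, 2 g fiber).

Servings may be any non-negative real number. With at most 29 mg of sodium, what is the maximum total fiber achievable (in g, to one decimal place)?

Fiber per mg sodium: black beans 10, edamame 1.6, lentils 1.286, chickpeas 0.7273, sunflower seeds 0.3333.
With no serving limits, spend the whole sodium allowance on black beans: 29 mg / 1 mg × 10 g = 290.0 g.

290.0 g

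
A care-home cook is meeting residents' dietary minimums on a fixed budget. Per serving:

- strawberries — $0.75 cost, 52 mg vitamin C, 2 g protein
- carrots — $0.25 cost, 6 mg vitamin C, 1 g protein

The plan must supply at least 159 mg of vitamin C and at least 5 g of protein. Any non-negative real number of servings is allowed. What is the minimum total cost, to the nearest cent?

$2.29

For a min-cost LP with two ≥-constraints, a basic feasible solution has at most two positive variables.
strawberries only: max(159/52, 5/2) = 3.058 servings → $2.29.
carrots only: max(159/6, 5/1) = 26.5 servings → $6.62.
strawberries + carrots: intersection lies outside the first quadrant.
The minimum over all feasible corners is $2.29.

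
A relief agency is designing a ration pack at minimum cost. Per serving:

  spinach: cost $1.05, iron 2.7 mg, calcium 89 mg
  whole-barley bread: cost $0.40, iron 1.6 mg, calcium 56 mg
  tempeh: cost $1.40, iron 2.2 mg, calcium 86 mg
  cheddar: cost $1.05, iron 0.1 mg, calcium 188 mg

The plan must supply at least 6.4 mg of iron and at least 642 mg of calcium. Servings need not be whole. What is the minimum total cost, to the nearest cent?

$3.92

With two linear requirements the optimum uses one or two foods; enumerate the corners.
spinach only: max(6.4/2.7, 642/89) = 7.213 servings → $7.57.
whole-barley bread only: max(6.4/1.6, 642/56) = 11.46 servings → $4.59.
tempeh only: max(6.4/2.2, 642/86) = 7.465 servings → $10.45.
cheddar only: max(6.4/0.1, 642/188) = 64 servings → $67.20.
spinach + whole-barley bread: the both-tight solution has a negative serving — not a feasible corner.
spinach + tempeh with both targets exact would need a negative amount; discard.
spinach + cheddar with both tight: 2.284 servings and 2.334 servings → $4.85.
whole-barley bread + tempeh: the both-tight solution has a negative serving — not a feasible corner.
whole-barley bread + cheddar with both tight: 3.858 servings and 2.266 servings → $3.92.
tempeh + cheddar with both tight: 2.812 servings and 2.128 servings → $6.17.
So the least-cost plan costs $3.92.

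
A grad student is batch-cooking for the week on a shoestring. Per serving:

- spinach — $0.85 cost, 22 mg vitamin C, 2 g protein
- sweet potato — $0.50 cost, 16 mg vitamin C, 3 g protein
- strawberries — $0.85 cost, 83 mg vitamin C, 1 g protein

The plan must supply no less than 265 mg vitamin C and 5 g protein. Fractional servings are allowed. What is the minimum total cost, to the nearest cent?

$2.93

With two linear requirements the optimum uses one or two foods; enumerate the corners.
spinach only: max(265/22, 5/2) = 12.05 servings → $10.24.
sweet potato only: max(265/16, 5/3) = 16.56 servings → $8.28.
strawberries only: max(265/83, 5/1) = 5 servings → $4.25.
spinach + sweet potato: intersection lies outside the first quadrant.
spinach + strawberries with both tight: 1.042 servings and 2.917 servings → $3.36.
sweet potato + strawberries with both tight: 0.6438 servings and 3.069 servings → $2.93.
Cheapest feasible corner: $2.93.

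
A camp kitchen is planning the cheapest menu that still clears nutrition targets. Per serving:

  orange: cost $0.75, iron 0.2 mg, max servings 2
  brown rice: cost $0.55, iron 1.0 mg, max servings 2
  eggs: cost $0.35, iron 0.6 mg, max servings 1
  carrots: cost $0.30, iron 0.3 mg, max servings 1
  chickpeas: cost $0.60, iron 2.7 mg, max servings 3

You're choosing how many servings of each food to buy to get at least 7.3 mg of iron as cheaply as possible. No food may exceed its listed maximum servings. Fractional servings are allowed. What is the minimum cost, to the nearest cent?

Cost per mg of iron: chickpeas $0.2222, brown rice $0.5500, eggs $0.5833, carrots $1.0000, orange $3.7500.
Take 2.704 servings of chickpeas: +7.3 mg iron for $1.62 (total $1.62, still need 0.0 mg).
Filling from the cheapest source first is optimal under one linear minimum: $1.62.

$1.62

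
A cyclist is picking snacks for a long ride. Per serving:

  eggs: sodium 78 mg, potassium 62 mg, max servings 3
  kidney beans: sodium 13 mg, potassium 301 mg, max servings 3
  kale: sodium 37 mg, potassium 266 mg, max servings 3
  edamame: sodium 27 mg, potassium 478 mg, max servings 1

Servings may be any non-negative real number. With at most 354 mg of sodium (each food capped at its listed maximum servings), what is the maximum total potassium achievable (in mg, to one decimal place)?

2319.7 mg

Potassium per mg sodium: kidney beans 23.15, edamame 17.7, kale 7.189, eggs 0.7949.
Take 3 servings of kidney beans: uses 39 mg sodium, +903.0 mg potassium (running total 903.0 mg).
Take 1 serving of edamame: uses 27 mg sodium, +478.0 mg potassium (running total 1381.0 mg).
Take 3 servings of kale: uses 111 mg sodium, +798.0 mg potassium (running total 2179.0 mg).
Take 2.269 servings of eggs: uses 177 mg sodium, +140.7 mg potassium (running total 2319.7 mg).
Greedy by best ratio exhausts the sodium allowance optimally: 2319.7 mg.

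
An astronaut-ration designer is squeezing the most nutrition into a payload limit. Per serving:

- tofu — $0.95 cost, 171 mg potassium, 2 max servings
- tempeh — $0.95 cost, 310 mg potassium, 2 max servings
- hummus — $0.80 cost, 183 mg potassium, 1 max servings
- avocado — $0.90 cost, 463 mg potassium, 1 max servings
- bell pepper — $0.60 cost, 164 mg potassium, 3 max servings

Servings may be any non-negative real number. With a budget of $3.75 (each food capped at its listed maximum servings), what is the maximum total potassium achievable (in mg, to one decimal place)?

Potassium per dollar: avocado 514.4, tempeh 326.3, bell pepper 273.3, hummus 228.8, tofu 180.
Take 1 serving of avocado: spends $0.90, +463.0 mg potassium (running total 463.0 mg).
Take 2 servings of tempeh: spends $1.90, +620.0 mg potassium (running total 1083.0 mg).
Take 1.583 servings of bell pepper: spends $0.95, +259.7 mg potassium (running total 1342.7 mg).
Greedy by best ratio exhausts the cost allowance optimally: 1342.7 mg.

1342.7 mg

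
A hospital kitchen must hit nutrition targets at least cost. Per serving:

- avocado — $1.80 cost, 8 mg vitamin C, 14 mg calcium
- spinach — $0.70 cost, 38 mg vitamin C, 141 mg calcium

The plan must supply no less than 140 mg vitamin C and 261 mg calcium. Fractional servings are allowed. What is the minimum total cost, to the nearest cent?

$2.58

avocado only: max(140/8, 261/14) = 18.64 servings → $33.56.
spinach only: max(140/38, 261/141) = 3.684 servings → $2.58.
avocado + spinach with both tight: 16.48 servings and 0.2148 servings → $29.81.
So the least-cost plan costs $2.58.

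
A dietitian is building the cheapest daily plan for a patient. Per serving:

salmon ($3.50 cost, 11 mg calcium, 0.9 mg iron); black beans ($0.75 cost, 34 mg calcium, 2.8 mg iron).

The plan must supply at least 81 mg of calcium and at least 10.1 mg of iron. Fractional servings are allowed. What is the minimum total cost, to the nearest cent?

This is a tiny linear program; its minimum lies at a vertex of the feasible set. List the vertices and price them.
salmon only: max(81/11, 10.1/0.9) = 11.22 servings → $39.28.
black beans only: max(81/34, 10.1/2.8) = 3.607 servings → $2.71.
salmon + black beans: the both-tight solution has a negative serving — not a feasible corner.
Cheapest feasible corner: $2.71.

$2.71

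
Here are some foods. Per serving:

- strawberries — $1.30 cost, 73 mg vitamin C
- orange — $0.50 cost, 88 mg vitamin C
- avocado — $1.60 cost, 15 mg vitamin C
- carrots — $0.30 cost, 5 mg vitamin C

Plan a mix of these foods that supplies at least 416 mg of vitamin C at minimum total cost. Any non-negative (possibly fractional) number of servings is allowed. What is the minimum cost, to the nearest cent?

Cost per mg of vitamin C: orange $0.0057, strawberries $0.0178, carrots $0.0600, avocado $0.1067.
With no serving limits, use only orange: 416 mg / 88 mg = 4.727 servings × $0.50 = $2.36.

$2.36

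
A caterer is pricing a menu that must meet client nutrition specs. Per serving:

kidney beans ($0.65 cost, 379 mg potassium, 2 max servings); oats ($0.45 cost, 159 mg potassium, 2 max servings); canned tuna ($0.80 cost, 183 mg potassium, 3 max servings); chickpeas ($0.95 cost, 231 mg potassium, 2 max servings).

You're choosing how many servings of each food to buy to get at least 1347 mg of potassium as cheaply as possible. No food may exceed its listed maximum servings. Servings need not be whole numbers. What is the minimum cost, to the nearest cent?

$3.31

Cost per mg of potassium: kidney beans $0.0017, oats $0.0028, chickpeas $0.0041, canned tuna $0.0044.
Take 2 servings of kidney beans: +758.0 mg potassium for $1.30 (total $1.30, still need 589.0 mg).
Take 2 servings of oats: +318.0 mg potassium for $0.90 (total $2.20, still need 271.0 mg).
Take 1.173 servings of chickpeas: +271.0 mg potassium for $1.11 (total $3.31, still need 0.0 mg).
Greedy by cheapest-per-mg is optimal for a single linear constraint, so the minimum cost is $3.31.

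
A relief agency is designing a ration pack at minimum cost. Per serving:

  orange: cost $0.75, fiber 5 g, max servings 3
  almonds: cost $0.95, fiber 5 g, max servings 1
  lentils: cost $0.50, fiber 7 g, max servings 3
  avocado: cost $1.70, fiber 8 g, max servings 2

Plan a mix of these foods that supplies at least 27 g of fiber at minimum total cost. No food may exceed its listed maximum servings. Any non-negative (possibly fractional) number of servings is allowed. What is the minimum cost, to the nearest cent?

$2.40

Cost per g of fiber: lentils $0.0714, orange $0.1500, almonds $0.1900, avocado $0.2125.
Take 3 servings of lentils: +21.0 g fiber for $1.50 (total $1.50, still need 6.0 g).
Take 1.2 servings of orange: +6.0 g fiber for $0.90 (total $2.40, still need 0.0 g).
Greedy by cheapest-per-g is optimal for a single linear constraint, so the minimum cost is $2.40.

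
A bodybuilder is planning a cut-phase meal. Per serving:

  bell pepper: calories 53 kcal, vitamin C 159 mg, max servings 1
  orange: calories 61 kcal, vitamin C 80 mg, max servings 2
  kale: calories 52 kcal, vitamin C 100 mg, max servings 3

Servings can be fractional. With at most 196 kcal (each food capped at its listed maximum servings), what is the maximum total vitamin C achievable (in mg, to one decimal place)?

Vitamin C per kcal: bell pepper 3, kale 1.923, orange 1.311.
Take 1 serving of bell pepper: uses 53 kcal, +159.0 mg vitamin C (running total 159.0 mg).
Take 2.75 servings of kale: uses 143 kcal, +275.0 mg vitamin C (running total 434.0 mg).
Greedy by best ratio exhausts the calories allowance optimally: 434.0 mg.

434.0 mg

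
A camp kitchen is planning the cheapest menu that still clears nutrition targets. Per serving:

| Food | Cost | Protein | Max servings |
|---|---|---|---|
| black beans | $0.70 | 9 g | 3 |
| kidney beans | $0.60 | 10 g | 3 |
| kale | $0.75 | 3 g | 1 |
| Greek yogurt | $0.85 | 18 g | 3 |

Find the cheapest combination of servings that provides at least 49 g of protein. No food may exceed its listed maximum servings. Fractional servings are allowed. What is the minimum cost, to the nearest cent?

Cost per g of protein: Greek yogurt $0.0472, kidney beans $0.0600, black beans $0.0778, kale $0.2500.
Take 2.722 servings of Greek yogurt: +49.0 g protein for $2.31 (total $2.31, still need 0.0 g).
Greedy by cheapest-per-g is optimal for a single linear constraint, so the minimum cost is $2.31.

$2.31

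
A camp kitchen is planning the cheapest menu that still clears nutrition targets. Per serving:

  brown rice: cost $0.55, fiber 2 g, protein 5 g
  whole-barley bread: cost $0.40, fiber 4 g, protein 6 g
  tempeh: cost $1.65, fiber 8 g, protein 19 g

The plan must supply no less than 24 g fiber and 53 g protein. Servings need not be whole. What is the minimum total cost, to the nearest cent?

$3.53

A basic optimal solution has at most two foods positive. Try each food alone and each pair with both targets met exactly.
brown rice only: max(24/2, 53/5) = 12 servings → $6.60.
whole-barley bread only: max(24/4, 53/6) = 8.833 servings → $3.53.
tempeh only: max(24/8, 53/19) = 3 servings → $4.95.
brown rice + whole-barley bread with both tight: 8.5 servings and 1.75 servings → $5.38.
brown rice + tempeh: the both-tight solution has a negative serving — not a feasible corner.
whole-barley bread + tempeh with both tight: 1.143 servings and 2.429 servings → $4.46.
So the least-cost plan costs $3.53.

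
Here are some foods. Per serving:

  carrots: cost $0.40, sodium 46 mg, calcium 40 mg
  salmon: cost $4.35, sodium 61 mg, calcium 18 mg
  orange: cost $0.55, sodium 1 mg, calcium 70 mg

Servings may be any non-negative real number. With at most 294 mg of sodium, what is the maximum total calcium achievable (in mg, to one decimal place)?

Calcium per mg sodium: orange 70, carrots 0.8696, salmon 0.2951.
With no serving limits, spend the whole sodium allowance on orange: 294 mg / 1 mg × 70 mg = 20580.0 mg.

20580.0 mg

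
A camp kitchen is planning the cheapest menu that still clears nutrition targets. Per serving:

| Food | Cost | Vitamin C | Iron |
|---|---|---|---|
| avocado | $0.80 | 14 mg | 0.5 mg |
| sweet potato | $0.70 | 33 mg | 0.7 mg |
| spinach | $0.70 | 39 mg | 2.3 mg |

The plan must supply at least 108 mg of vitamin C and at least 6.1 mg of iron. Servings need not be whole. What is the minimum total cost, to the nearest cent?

An LP optimum is at a vertex; with two nutrient constraints at most two foods are used. Check each candidate.
avocado only: max(108/14, 6.1/0.5) = 12.2 servings → $9.76.
sweet potato only: max(108/33, 6.1/0.7) = 8.714 servings → $6.10.
spinach only: max(108/39, 6.1/2.3) = 2.769 servings → $1.94.
avocado + sweet potato with both targets exact would need a negative amount; discard.
avocado + spinach with both tight: 0.8268 servings and 2.472 servings → $2.39.
sweet potato + spinach with both tight: 0.216 servings and 2.586 servings → $1.96.
The minimum over all feasible corners is $1.94.

$1.94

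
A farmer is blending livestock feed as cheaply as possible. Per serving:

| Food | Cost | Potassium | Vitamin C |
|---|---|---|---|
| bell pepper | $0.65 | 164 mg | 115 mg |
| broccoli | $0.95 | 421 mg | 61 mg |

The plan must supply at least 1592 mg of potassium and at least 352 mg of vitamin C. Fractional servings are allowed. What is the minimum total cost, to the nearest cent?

bell pepper only: max(1592/164, 352/115) = 9.707 servings → $6.31.
broccoli only: max(1592/421, 352/61) = 5.77 servings → $5.48.
bell pepper + broccoli with both tight: 1.33 servings and 3.263 servings → $3.96.
Cheapest feasible corner: $3.96.

$3.96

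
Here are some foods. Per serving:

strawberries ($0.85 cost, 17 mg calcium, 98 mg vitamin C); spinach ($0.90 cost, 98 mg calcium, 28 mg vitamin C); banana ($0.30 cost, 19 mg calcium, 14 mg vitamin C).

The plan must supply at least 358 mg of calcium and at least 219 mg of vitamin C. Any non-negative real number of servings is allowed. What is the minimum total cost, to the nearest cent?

With two linear requirements the optimum uses one or two foods; enumerate the corners.
strawberries only: max(358/17, 219/98) = 21.06 servings → $17.90.
spinach only: max(358/98, 219/28) = 7.821 servings → $7.04.
banana only: max(358/19, 219/14) = 18.84 servings → $5.65.
strawberries + spinach with both tight: 1.253 servings and 3.436 servings → $4.16.
strawberries + banana with both targets exact would need a negative amount; discard.
spinach + banana with both tight: 1.013 servings and 13.62 servings → $5.00.
Cheapest feasible corner: $4.16.

$4.16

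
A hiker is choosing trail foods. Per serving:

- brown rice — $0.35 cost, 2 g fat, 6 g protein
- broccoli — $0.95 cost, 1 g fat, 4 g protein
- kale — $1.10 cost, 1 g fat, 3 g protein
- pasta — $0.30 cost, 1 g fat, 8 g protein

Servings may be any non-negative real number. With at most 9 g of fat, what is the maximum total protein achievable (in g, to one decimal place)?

72.0 g

Protein per g fat: pasta 8, broccoli 4, brown rice 3, kale 3.
With no serving limits, spend the whole fat allowance on pasta: 9 g / 1 g × 8 g = 72.0 g.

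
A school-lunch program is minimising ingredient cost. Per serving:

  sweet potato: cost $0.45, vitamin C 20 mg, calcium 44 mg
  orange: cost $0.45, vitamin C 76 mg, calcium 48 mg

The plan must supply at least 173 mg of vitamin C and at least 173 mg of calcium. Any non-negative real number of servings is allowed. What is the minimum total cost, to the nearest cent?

$1.62

Two binding constraints pin down two serving amounts, so the optimal mix uses at most two foods. The candidates are each food alone (scaled to the tighter of vitamin C/calcium) and each pair with both constraints tight.
sweet potato only: max(173/20, 173/44) = 8.65 servings → $3.89.
orange only: max(173/76, 173/48) = 3.604 servings → $1.62.
sweet potato + orange with both tight: 2.032 servings and 1.742 servings → $1.70.
So the least-cost plan costs $1.62.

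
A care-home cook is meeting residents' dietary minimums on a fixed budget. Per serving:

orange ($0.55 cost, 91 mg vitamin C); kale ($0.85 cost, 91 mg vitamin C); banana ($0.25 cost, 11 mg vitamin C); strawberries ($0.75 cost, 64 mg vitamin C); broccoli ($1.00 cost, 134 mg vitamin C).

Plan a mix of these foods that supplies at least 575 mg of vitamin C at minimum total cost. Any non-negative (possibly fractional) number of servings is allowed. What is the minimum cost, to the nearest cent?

$3.48

Cost per mg of vitamin C: orange $0.0060, broccoli $0.0075, kale $0.0093, strawberries $0.0117, banana $0.0227.
With no serving limits, use only orange: 575 mg / 91 mg = 6.319 servings × $0.55 = $3.48.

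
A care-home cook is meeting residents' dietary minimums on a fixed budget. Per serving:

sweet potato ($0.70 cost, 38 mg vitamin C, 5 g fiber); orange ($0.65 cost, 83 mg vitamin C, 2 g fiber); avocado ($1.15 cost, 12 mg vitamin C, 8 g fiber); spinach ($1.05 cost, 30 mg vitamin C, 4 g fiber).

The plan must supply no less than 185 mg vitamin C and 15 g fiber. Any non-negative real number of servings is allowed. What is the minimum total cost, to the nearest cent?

$2.49

Two binding constraints pin down two serving amounts, so the optimal mix uses at most two foods. The candidates are each food alone (scaled to the tighter of vitamin C/fiber) and each pair with both constraints tight.
sweet potato only: max(185/38, 15/5) = 4.868 servings → $3.41.
orange only: max(185/83, 15/2) = 7.5 servings → $4.88.
avocado only: max(185/12, 15/8) = 15.42 servings → $17.73.
spinach only: max(185/30, 15/4) = 6.167 servings → $6.47.
sweet potato + orange with both tight: 2.581 servings and 1.047 servings → $2.49.
sweet potato + avocado: intersection lies outside the first quadrant.
sweet potato + spinach: the both-tight solution has a negative serving — not a feasible corner.
orange + avocado with both tight: 2.031 servings and 1.367 servings → $2.89.
orange + spinach with both tight: 1.066 servings and 3.217 servings → $4.07.
avocado + spinach with both targets exact would need a negative amount; discard.
So the least-cost plan costs $2.49.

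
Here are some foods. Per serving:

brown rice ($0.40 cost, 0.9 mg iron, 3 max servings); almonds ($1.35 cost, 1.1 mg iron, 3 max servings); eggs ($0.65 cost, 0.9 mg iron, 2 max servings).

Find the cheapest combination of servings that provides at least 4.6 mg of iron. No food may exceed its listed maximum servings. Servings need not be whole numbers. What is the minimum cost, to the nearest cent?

$2.62

Cost per mg of iron: brown rice $0.4444, eggs $0.7222, almonds $1.2273.
Take 3 servings of brown rice: +2.7 mg iron for $1.20 (total $1.20, still need 1.9 mg).
Take 2 servings of eggs: +1.8 mg iron for $1.30 (total $2.50, still need 0.1 mg).
Take 0.09091 servings of almonds: +0.1 mg iron for $0.12 (total $2.62, still need 0.0 mg).
Greedy by cheapest-per-mg is optimal for a single linear constraint, so the minimum cost is $2.62.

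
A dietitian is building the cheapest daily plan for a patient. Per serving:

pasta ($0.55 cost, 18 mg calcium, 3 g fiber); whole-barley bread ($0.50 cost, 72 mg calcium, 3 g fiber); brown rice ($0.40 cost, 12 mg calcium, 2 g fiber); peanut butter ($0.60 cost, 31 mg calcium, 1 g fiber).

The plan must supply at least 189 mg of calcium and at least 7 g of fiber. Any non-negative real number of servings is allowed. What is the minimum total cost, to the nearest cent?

Minimising a linear cost over {calcium ≥ 189, fiber ≥ 7, servings ≥ 0} — the optimum is at a vertex, using one or two foods.
pasta only: max(189/18, 7/3) = 10.5 servings → $5.78.
whole-barley bread only: max(189/72, 7/3) = 2.625 servings → $1.31.
brown rice only: max(189/12, 7/2) = 15.75 servings → $6.30.
peanut butter only: max(189/31, 7/1) = 7 servings → $4.20.
pasta + whole-barley bread: intersection lies outside the first quadrant.
pasta + brown rice (both tight): parallel constraints — no distinct corner.
pasta + peanut butter with both tight: 0.3733 servings and 5.88 servings → $3.73.
whole-barley bread + brown rice with both targets exact would need a negative amount; discard.
whole-barley bread + peanut butter with both tight: 1.333 servings and 3 servings → $2.47.
brown rice + peanut butter with both tight: 0.56 servings and 5.88 servings → $3.75.
The minimum over all feasible corners is $1.31.

$1.31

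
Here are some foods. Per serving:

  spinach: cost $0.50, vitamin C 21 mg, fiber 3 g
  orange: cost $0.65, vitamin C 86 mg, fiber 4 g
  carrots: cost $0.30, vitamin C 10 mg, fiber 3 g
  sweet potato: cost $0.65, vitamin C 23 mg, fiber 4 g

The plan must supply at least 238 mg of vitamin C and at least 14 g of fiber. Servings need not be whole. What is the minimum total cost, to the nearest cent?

spinach only: max(238/21, 14/3) = 11.33 servings → $5.67.
orange only: max(238/86, 14/4) = 3.5 servings → $2.27.
carrots only: max(238/10, 14/3) = 23.8 servings → $7.14.
sweet potato only: max(238/23, 14/4) = 10.35 servings → $6.73.
spinach + orange with both tight: 1.448 servings and 2.414 servings → $2.29.
spinach + carrots with both targets exact would need a negative amount; discard.
spinach + sweet potato with both targets exact would need a negative amount; discard.
orange + carrots with both tight: 2.633 servings and 1.156 servings → $2.06.
orange + sweet potato with both tight: 2.5 servings and 1 serving → $2.27.
carrots + sweet potato: the both-tight solution has a negative serving — not a feasible corner.
Cheapest feasible corner: $2.06.

$2.06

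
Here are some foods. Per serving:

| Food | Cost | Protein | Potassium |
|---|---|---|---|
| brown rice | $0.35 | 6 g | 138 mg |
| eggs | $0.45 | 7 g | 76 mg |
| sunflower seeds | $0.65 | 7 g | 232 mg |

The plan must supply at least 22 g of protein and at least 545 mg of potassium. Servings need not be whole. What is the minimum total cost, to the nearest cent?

$1.38

An LP optimum is at a vertex; with two nutrient constraints at most two foods are used. Check each candidate.
brown rice only: max(22/6, 545/138) = 3.949 servings → $1.38.
eggs only: max(22/7, 545/76) = 7.171 servings → $3.23.
sunflower seeds only: max(22/7, 545/232) = 3.143 servings → $2.04.
brown rice + eggs with both targets exact would need a negative amount; discard.
brown rice + sunflower seeds with both tight: 3.026 servings and 0.5493 servings → $1.42.
eggs + sunflower seeds with both tight: 1.18 servings and 1.962 servings → $1.81.
So the least-cost plan costs $1.38.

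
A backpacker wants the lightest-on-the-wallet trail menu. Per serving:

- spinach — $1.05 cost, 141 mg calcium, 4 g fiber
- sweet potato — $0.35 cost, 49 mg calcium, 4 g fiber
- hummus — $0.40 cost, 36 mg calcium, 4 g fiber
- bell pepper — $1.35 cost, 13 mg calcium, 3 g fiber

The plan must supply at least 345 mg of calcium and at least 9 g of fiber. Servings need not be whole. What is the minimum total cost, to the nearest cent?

Two binding constraints pin down two serving amounts, so the optimal mix uses at most two foods. The candidates are each food alone (scaled to the tighter of calcium/fiber) and each pair with both constraints tight.
spinach only: max(345/141, 9/4) = 2.447 servings → $2.57.
sweet potato only: max(345/49, 9/4) = 7.041 servings → $2.46.
hummus only: max(345/36, 9/4) = 9.583 servings → $3.83.
bell pepper only: max(345/13, 9/3) = 26.54 servings → $35.83.
spinach + sweet potato: intersection lies outside the first quadrant.
spinach + hummus with both targets exact would need a negative amount; discard.
spinach + bell pepper: the both-tight solution has a negative serving — not a feasible corner.
sweet potato + hummus: the both-tight solution has a negative serving — not a feasible corner.
sweet potato + bell pepper: intersection lies outside the first quadrant.
hummus + bell pepper with both targets exact would need a negative amount; discard.
So the least-cost plan costs $2.46.

$2.46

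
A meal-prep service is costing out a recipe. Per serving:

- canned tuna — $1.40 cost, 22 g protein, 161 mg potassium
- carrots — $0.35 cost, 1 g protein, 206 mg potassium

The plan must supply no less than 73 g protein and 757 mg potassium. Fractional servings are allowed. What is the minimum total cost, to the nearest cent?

$4.97

Check every corner: each single food scaled to meet both minima, and each pair solved so both constraints bind.
canned tuna only: max(73/22, 757/161) = 4.702 servings → $6.58.
carrots only: max(73/1, 757/206) = 73 servings → $25.55.
canned tuna + carrots with both tight: 3.267 servings and 1.121 servings → $4.97.
Cheapest feasible corner: $4.97.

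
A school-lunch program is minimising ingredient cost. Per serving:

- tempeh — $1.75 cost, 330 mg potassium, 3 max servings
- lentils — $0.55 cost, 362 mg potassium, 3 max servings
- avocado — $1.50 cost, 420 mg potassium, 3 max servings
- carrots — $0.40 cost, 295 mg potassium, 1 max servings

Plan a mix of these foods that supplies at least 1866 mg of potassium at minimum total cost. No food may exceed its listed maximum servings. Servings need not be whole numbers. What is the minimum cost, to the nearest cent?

$3.78

Cost per mg of potassium: carrots $0.0014, lentils $0.0015, avocado $0.0036, tempeh $0.0053.
Take 1 serving of carrots: +295.0 mg potassium for $0.40 (total $0.40, still need 1571.0 mg).
Take 3 servings of lentils: +1086.0 mg potassium for $1.65 (total $2.05, still need 485.0 mg).
Take 1.155 servings of avocado: +485.0 mg potassium for $1.73 (total $3.78, still need 0.0 mg).
Filling from the cheapest source first is optimal under one linear minimum: $3.78.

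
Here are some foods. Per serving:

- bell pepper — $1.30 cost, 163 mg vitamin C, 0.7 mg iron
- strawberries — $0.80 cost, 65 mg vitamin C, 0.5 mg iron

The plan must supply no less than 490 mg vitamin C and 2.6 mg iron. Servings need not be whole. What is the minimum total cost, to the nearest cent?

Compare the cost at each extreme point of the feasible region.
bell pepper only: max(490/163, 2.6/0.7) = 3.714 servings → $4.83.
strawberries only: max(490/65, 2.6/0.5) = 7.538 servings → $6.03.
bell pepper + strawberries with both tight: 2.111 servings and 2.244 servings → $4.54.
Cheapest feasible corner: $4.54.

$4.54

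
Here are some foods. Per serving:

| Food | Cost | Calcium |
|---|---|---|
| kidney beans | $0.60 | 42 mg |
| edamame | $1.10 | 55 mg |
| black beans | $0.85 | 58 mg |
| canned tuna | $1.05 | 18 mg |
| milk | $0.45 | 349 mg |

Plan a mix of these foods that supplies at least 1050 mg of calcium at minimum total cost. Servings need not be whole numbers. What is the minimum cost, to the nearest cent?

Cost per mg of calcium: milk $0.0013, kidney beans $0.0143, black beans $0.0147, edamame $0.0200, canned tuna $0.0583.
With no serving limits, use only milk: 1050 mg / 349 mg = 3.009 servings × $0.45 = $1.35.

$1.35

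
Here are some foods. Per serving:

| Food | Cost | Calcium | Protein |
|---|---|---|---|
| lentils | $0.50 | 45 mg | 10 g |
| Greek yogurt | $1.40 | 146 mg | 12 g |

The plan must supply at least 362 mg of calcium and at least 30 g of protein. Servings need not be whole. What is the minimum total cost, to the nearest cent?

Minimising a linear cost over {calcium ≥ 362, protein ≥ 30, servings ≥ 0} — the optimum is at a vertex, using one or two foods.
lentils only: max(362/45, 30/10) = 8.044 servings → $4.02.
Greek yogurt only: max(362/146, 30/12) = 2.5 servings → $3.50.
lentils + Greek yogurt with both tight: 0.03913 servings and 2.467 servings → $3.47.
The minimum over all feasible corners is $3.47.

$3.47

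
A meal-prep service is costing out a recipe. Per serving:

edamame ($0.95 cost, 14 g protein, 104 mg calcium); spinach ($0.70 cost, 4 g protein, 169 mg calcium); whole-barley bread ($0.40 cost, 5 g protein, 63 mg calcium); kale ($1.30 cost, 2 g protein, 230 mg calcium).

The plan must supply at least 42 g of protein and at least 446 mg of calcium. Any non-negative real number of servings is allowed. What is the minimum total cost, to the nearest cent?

Compare the cost at each extreme point of the feasible region.
edamame only: max(42/14, 446/104) = 4.288 servings → $4.07.
spinach only: max(42/4, 446/169) = 10.5 servings → $7.35.
whole-barley bread only: max(42/5, 446/63) = 8.4 servings → $3.36.
kale only: max(42/2, 446/230) = 21 servings → $27.30.
edamame + spinach with both tight: 2.725 servings and 0.9621 servings → $3.26.
edamame + whole-barley bread with both tight: 1.149 servings and 5.182 servings → $3.16.
edamame + kale with both tight: 2.911 servings and 0.6228 servings → $3.58.
spinach + whole-barley bread: the both-tight solution has a negative serving — not a feasible corner.
spinach + kale with both targets exact would need a negative amount; discard.
whole-barley bread + kale: intersection lies outside the first quadrant.
So the least-cost plan costs $3.16.

$3.16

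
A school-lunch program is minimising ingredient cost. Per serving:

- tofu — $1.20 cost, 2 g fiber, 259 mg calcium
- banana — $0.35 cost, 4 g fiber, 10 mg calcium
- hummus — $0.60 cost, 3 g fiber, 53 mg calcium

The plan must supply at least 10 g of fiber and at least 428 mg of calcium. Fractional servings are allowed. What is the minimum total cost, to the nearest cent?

At the optimum either one food covers both requirements or two foods hit both targets exactly; no other combination can be cheaper.
tofu only: max(10/2, 428/259) = 5 servings → $6.00.
banana only: max(10/4, 428/10) = 42.8 servings → $14.98.
hummus only: max(10/3, 428/53) = 8.075 servings → $4.85.
tofu + banana with both tight: 1.587 servings and 1.707 servings → $2.50.
tofu + hummus with both tight: 1.124 servings and 2.584 servings → $2.90.
banana + hummus with both targets exact would need a negative amount; discard.
Cheapest feasible corner: $2.50.

$2.50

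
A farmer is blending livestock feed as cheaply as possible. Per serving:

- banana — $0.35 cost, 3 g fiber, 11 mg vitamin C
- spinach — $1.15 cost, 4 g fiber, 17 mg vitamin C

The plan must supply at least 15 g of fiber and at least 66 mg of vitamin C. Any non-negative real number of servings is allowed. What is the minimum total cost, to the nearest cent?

At the optimum either one food covers both requirements or two foods hit both targets exactly; no other combination can be cheaper.
banana only: max(15/3, 66/11) = 6 servings → $2.10.
spinach only: max(15/4, 66/17) = 3.882 servings → $4.46.
banana + spinach: intersection lies outside the first quadrant.
Cheapest feasible corner: $2.10.

$2.10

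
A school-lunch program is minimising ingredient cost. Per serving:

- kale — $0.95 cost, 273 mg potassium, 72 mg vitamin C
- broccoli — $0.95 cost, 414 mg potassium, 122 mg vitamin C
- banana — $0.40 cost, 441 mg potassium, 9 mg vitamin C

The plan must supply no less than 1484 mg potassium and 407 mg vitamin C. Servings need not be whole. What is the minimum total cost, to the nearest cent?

For a min-cost LP with two ≥-constraints, a basic feasible solution has at most two positive variables.
kale only: max(1484/273, 407/72) = 5.653 servings → $5.37.
broccoli only: max(1484/414, 407/122) = 3.585 servings → $3.41.
banana only: max(1484/441, 407/9) = 45.22 servings → $18.09.
kale + broccoli with both tight: 3.588 servings and 1.219 servings → $4.57.
kale + banana with both targets exact would need a negative amount; discard.
broccoli + banana with both tight: 3.318 servings and 0.2506 servings → $3.25.
Cheapest feasible corner: $3.25.

$3.25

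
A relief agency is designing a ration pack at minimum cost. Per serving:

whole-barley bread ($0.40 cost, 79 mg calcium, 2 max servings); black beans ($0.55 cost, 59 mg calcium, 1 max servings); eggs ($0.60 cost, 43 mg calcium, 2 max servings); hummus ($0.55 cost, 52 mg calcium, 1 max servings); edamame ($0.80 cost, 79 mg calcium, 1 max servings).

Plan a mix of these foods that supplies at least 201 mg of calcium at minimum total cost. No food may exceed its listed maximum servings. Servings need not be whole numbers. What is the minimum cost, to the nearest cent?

Cost per mg of calcium: whole-barley bread $0.0051, black beans $0.0093, edamame $0.0101, hummus $0.0106, eggs $0.0140.
Take 2 servings of whole-barley bread: +158.0 mg calcium for $0.80 (total $0.80, still need 43.0 mg).
Take 0.7288 servings of black beans: +43.0 mg calcium for $0.40 (total $1.20, still need 0.0 mg).
Greedy by cheapest-per-mg is optimal for a single linear constraint, so the minimum cost is $1.20.

$1.20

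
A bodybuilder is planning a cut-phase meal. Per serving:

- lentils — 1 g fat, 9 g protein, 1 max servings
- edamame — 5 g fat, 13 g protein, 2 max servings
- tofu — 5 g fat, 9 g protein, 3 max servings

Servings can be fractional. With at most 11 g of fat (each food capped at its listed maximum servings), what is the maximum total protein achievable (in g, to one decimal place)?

35.0 g

Protein per g fat: lentils 9, edamame 2.6, tofu 1.8.
Take 1 serving of lentils: uses 1 g fat, +9.0 g protein (running total 9.0 g).
Take 2 servings of edamame: uses 10 g fat, +26.0 g protein (running total 35.0 g).
Greedy by best ratio exhausts the fat allowance optimally: 35.0 g.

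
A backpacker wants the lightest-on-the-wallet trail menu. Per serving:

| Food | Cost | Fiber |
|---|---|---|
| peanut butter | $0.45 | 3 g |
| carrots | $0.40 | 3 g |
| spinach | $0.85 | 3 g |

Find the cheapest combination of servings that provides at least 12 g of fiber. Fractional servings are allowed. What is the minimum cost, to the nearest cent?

$1.60

Cost per g of fiber: carrots $0.1333, peanut butter $0.1500, spinach $0.2833.
With no serving limits, use only carrots: 12 g / 3 g = 4 servings × $0.40 = $1.60.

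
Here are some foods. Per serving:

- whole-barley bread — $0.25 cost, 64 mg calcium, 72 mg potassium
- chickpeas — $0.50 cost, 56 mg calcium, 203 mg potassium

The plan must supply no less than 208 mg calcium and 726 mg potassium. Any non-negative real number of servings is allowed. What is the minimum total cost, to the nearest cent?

$1.80

Minimising a linear cost over {calcium ≥ 208, potassium ≥ 726, servings ≥ 0} — the optimum is at a vertex, using one or two foods.
whole-barley bread only: max(208/64, 726/72) = 10.08 servings → $2.52.
chickpeas only: max(208/56, 726/203) = 3.714 servings → $1.86.
whole-barley bread + chickpeas with both tight: 0.175 servings and 3.514 servings → $1.80.
Cheapest feasible corner: $1.80.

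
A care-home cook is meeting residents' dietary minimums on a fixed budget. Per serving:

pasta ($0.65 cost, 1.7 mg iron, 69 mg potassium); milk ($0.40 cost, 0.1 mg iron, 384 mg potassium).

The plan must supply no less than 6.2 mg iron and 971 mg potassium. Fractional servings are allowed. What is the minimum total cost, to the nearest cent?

$3.06

With two linear requirements the optimum uses one or two foods; enumerate the corners.
pasta only: max(6.2/1.7, 971/69) = 14.07 servings → $9.15.
milk only: max(6.2/0.1, 971/384) = 62 servings → $24.80.
pasta + milk with both tight: 3.536 servings and 1.893 servings → $3.06.
The minimum over all feasible corners is $3.06.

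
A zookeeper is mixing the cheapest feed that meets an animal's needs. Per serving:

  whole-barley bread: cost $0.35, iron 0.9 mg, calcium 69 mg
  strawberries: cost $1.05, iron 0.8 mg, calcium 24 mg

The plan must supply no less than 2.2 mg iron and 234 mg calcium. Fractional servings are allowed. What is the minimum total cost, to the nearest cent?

$1.19

This is a tiny linear program; its minimum lies at a vertex of the feasible set. List the vertices and price them.
whole-barley bread only: max(2.2/0.9, 234/69) = 3.391 servings → $1.19.
strawberries only: max(2.2/0.8, 234/24) = 9.75 servings → $10.24.
whole-barley bread + strawberries: intersection lies outside the first quadrant.
The minimum over all feasible corners is $1.19.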